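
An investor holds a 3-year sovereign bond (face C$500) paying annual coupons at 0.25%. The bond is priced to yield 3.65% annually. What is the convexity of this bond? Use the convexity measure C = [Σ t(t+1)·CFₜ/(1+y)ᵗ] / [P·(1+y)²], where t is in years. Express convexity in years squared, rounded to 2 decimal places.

With y = 0.0365:
  t   CF        PV=CF/(1+0.0365)^t    t·PV        t(t+1)·PV
  1         1.25         1.2060         1.2060           2.4120
  2         1.25         1.1635         2.3270           6.9811
  3       501.25       450.1388     1,350.4165       5,401.6658
  Σ                    452.5083     1,353.9495       5,411.0589
P = 452.5083.
Convexity = Σ t(t+1)·PV / [P·(1+y)²] = 5,411.0589 / (452.5083 × 1.074332) = 11.13056.

11.13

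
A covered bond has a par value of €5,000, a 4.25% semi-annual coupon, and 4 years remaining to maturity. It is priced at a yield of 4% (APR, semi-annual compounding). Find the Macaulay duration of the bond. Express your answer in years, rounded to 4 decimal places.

Periodic yield y = 0.02. Discount each cash flow and weight by its period:
  t   CF        PV=CF/(1+0.02)^t    t·PV
  1       106.25       104.1667       104.1667
  2       106.25       102.1242       204.2484
  3       106.25       100.1217       300.3652
  4       106.25        98.1586       392.6343
  5       106.25        96.2339       481.1695
  6       106.25        94.3470       566.0818
  7       106.25        92.4970       647.4791
  8     5,106.25     4,358.1352    34,865.0817
  Σ                  5,045.7843    37,561.2266
Price P = Σ PV = 5,045.7843.
Macaulay duration = Σ(t·PV) / P = 37,561.2266 / 5,045.7843 = 7.44408 half-year periods.
In years: 7.44408 / 2 = 3.72204 years.

3.7220 years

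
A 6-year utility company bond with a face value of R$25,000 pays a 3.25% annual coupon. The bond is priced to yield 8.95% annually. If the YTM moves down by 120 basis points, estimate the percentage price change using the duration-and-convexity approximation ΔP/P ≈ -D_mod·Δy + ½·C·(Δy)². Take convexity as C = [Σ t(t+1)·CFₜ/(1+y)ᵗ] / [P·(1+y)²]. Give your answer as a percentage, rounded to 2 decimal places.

+6.24%

With y = 0.0895:
  t   CF        PV=CF/(1+0.0895)^t    t·PV        t(t+1)·PV
  1       812.50       745.7549       745.7549       1,491.5099
  2       812.50       684.4928     1,368.9857       4,106.9570
  3       812.50       628.2633     1,884.7898       7,539.1592
  4       812.50       576.6528     2,306.6113      11,533.0567
  5       812.50       529.2821     2,646.4104      15,878.4626
  6    25,812.50    15,433.5794    92,601.4766     648,210.3362
  Σ                 18,598.0254   101,554.0288     688,759.4815
P = 18,598.0254; D_Mac = 5.46047 yrs; D_mod = 5.01191 yrs; C = 31.19940.
Duration effect: -5.01191 × (-0.012) = +0.060143
Convexity effect: 0.5 × 31.19940 × (-0.012)² = +0.0022464
ΔP/P ≈ +0.060143 + 0.0022464 = +0.062389 = +6.2389%.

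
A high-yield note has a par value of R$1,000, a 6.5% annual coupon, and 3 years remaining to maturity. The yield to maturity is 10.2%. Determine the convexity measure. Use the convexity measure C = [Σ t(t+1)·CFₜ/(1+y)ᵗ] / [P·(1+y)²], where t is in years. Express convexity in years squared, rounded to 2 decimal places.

With y = 0.102:
  t   CF        PV=CF/(1+0.102)^t    t·PV        t(t+1)·PV
  1        65.00        58.9837        58.9837         117.9673
  2        65.00        53.5242       107.0484         321.1452
  3     1,065.00       795.8016     2,387.4049       9,549.6196
  Σ                    908.3095     2,553.4370       9,988.7321
P = 908.3095.
Convexity = Σ t(t+1)·PV / [P·(1+y)²] = 9,988.7321 / (908.3095 × 1.214404) = 9.05552.

9.06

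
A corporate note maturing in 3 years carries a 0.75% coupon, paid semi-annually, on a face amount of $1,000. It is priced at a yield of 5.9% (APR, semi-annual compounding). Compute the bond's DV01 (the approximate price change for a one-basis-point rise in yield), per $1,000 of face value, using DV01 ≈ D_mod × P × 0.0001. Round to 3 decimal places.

$0.248

Periodic yield y = 0.0295.
  t   CF        PV=CF/(1+0.0295)^t    t·PV
  1         3.75         3.6425         3.6425
  2         3.75         3.5382         7.0763
  3         3.75         3.4368        10.3104
  4         3.75         3.3383        13.3532
  5         3.75         3.2426        16.2132
  6     1,003.75       843.0774     5,058.4645
  Σ                    860.2759     5,109.0601
P = 860.2759; D_Mac = 5.93886 half-year periods = 2.96943 yrs; D_mod = 2.88434 yrs.
DV01 ≈ 2.88434 × 860.2759 × 0.0001 = 0.248133.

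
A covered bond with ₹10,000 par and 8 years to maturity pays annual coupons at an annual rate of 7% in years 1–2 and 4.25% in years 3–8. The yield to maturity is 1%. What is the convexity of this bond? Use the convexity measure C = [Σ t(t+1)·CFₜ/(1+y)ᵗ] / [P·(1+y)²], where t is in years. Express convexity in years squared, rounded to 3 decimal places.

57.404

With y = 0.01:
  t   CF        PV=CF/(1+0.01)^t    t·PV        t(t+1)·PV
  1       700.00       693.0693       693.0693       1,386.1386
  2       700.00       686.2072     1,372.4145       4,117.2434
  3       425.00       412.5008     1,237.5024       4,950.0098
  4       425.00       408.4166     1,633.6666       8,168.3329
  5       425.00       404.3729     2,021.8646      12,131.1875
  6       425.00       400.3692     2,402.2153      16,815.5074
  7       425.00       396.4052     2,774.8362      22,198.6897
  8    10,425.00     9,627.3126    77,018.5008     693,166.5068
  Σ                 13,028.6539    89,154.0697     762,933.6162
P = 13,028.6539.
Convexity = Σ t(t+1)·PV / [P·(1+y)²] = 762,933.6162 / (13,028.6539 × 1.020100) = 57.40430.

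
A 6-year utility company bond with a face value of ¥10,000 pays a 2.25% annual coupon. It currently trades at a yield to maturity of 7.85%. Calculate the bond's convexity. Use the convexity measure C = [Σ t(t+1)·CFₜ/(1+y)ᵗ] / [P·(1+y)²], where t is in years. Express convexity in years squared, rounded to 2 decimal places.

33.06

With y = 0.0785:
  t   CF        PV=CF/(1+0.0785)^t    t·PV        t(t+1)·PV
  1       225.00       208.6231       208.6231         417.2462
  2       225.00       193.4382       386.8764       1,160.6291
  3       225.00       179.3585       538.0756       2,152.3025
  4       225.00       166.3037       665.2148       3,326.0741
  5       225.00       154.1991       770.9954       4,625.9723
  6    10,225.00     6,497.4421    38,984.6528     272,892.5694
  Σ                  7,399.3647    41,554.4381     284,574.7936
P = 7,399.3647.
Convexity = Σ t(t+1)·PV / [P·(1+y)²] = 284,574.7936 / (7,399.3647 × 1.163162) = 33.06448.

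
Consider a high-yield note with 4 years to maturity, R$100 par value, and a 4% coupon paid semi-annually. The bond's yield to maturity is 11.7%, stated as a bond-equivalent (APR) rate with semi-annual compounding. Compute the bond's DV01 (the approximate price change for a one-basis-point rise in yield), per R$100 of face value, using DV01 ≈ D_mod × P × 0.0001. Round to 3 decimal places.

R$0.026

Periodic yield y = 0.0585.
  t   CF        PV=CF/(1+0.0585)^t    t·PV
  1         2.00         1.8895         1.8895
  2         2.00         1.7850         3.5701
  3         2.00         1.6864         5.0592
  4         2.00         1.5932         6.3727
  5         2.00         1.5051         7.5257
  6         2.00         1.4220         8.5317
  7         2.00         1.3434         9.4036
  8       102.00        64.7252       517.8014
  Σ                     75.9497       560.1538
P = 75.9497; D_Mac = 7.37533 half-year periods = 3.68766 yrs; D_mod = 3.48386 yrs.
DV01 ≈ 3.48386 × 75.9497 × 0.0001 = 0.026460.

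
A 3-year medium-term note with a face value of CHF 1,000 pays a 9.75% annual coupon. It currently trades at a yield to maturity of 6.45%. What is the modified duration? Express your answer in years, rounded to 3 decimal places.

2.586 years

Periodic yield y = 0.0645. First find Macaulay duration:
  t   CF        PV=CF/(1+0.0645)^t    t·PV
  1        97.50        91.5923        91.5923
  2        97.50        86.0426       172.0851
  3     1,097.50       909.8452     2,729.5357
  Σ                  1,087.4801     2,993.2131
P = 1,087.4801; Macaulay duration = 2,993.2131 / 1,087.4801 = 2.75243 years.
Modified duration = D_Mac / (1 + y) = 2.75243 / 1.0645 = 2.58566 years.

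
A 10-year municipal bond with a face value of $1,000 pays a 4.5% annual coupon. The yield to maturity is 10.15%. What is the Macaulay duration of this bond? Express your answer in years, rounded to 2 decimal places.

7.78 years

Periodic yield y = 0.1015. Discount each cash flow and weight by its year:
  t   CF        PV=CF/(1+0.1015)^t    t·PV
  1        45.00        40.8534        40.8534
  2        45.00        37.0889        74.1777
  3        45.00        33.6712       101.0137
  4        45.00        30.5685       122.2741
  5        45.00        27.7517       138.7586
  6        45.00        25.1945       151.1669
  7        45.00        22.8729       160.1102
  8        45.00        20.7652       166.1217
  9        45.00        18.8518       169.6659
  10    1,045.00       397.4397     3,974.3973
  Σ                    655.0578     5,098.5396
Price P = Σ PV = 655.0578.
Macaulay duration = Σ(t·PV) / P = 5,098.5396 / 655.0578 = 7.78334 years.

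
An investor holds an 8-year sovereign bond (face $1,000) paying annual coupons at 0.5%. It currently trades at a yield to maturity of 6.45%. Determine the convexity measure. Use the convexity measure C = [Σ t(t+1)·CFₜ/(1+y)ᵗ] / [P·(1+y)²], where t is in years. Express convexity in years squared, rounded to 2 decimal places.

With y = 0.0645:
  t   CF        PV=CF/(1+0.0645)^t    t·PV        t(t+1)·PV
  1         5.00         4.6970         4.6970           9.3941
  2         5.00         4.4124         8.8249          26.4746
  3         5.00         4.1451        12.4352          49.7410
  4         5.00         3.8939        15.5757          77.8785
  5         5.00         3.6580        18.2899         109.7395
  6         5.00         3.4363        20.6180         144.3262
  7         5.00         3.2281        22.5969         180.7750
  8     1,005.00       609.5379     4,876.3034      43,886.7309
  Σ                    637.0089     4,979.3411      44,485.0598
P = 637.0089.
Convexity = Σ t(t+1)·PV / [P·(1+y)²] = 44,485.0598 / (637.0089 × 1.133160) = 61.62790.

61.63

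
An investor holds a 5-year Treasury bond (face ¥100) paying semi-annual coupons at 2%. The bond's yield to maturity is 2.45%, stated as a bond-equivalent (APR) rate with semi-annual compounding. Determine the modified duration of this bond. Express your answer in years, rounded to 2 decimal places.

4.72 years

Periodic yield y = 0.01225. First find Macaulay duration:
  t   CF        PV=CF/(1+0.01225)^t    t·PV
  1         1.00         0.9879         0.9879
  2         1.00         0.9759         1.9519
  3         1.00         0.9641         2.8924
  4         1.00         0.9525         3.8099
  5         1.00         0.9409         4.7047
  6         1.00         0.9296         5.5773
  7         1.00         0.9183         6.4281
  8         1.00         0.9072         7.2575
  9         1.00         0.8962         8.0659
  10      101.00        89.4218       894.2182
  Σ                     97.8945       935.8938
P = 97.8945; Macaulay duration = 935.8938 / 97.8945 = 9.56023 half-year periods = 4.78012 years.
Modified duration = D_Mac / (1 + y) = 4.78012 / 1.01225 = 4.72227 years.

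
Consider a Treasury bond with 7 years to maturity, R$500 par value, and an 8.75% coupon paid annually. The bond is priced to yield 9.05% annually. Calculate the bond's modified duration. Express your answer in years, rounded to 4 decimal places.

5.0501 years

Periodic yield y = 0.0905. First find Macaulay duration:
  t   CF        PV=CF/(1+0.0905)^t    t·PV
  1        43.75        40.1192        40.1192
  2        43.75        36.7897        73.5795
  3        43.75        33.7366       101.2097
  4        43.75        30.9368       123.7472
  5        43.75        28.3694       141.8469
  6        43.75        26.0150       156.0901
  7       543.75       296.4965     2,075.4755
  Σ                    492.4632     2,712.0681
P = 492.4632; Macaulay duration = 2,712.0681 / 492.4632 = 5.50715 years.
Modified duration = D_Mac / (1 + y) = 5.50715 / 1.0905 = 5.05011 years.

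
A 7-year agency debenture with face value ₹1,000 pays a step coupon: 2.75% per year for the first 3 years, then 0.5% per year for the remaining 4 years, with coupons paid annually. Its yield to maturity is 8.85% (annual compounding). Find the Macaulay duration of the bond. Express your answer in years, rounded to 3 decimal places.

6.412 years

Periodic yield y = 0.0885. Discount each cash flow and weight by its year:
  t   CF        PV=CF/(1+0.0885)^t    t·PV
  1        27.50        25.2641        25.2641
  2        27.50        23.2100        46.4201
  3        27.50        21.3230        63.9689
  4         5.00         3.5617        14.2468
  5         5.00         3.2721        16.3605
  6         5.00         3.0061        18.0364
  7     1,005.00       555.0946     3,885.6624
  Σ                    634.7316     4,069.9592
Price P = Σ PV = 634.7316.
Macaulay duration = Σ(t·PV) / P = 4,069.9592 / 634.7316 = 6.41209 years.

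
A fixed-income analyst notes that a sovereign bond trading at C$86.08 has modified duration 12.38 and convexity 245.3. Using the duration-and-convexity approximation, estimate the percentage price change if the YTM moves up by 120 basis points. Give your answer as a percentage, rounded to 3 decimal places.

-13.090%

Duration effect: -D_mod·Δy = -12.38 × (+0.012) = -0.148560
Convexity effect: ½·C·(Δy)² = 0.5 × 245.3 × (0.012)² = +0.0176616
ΔP/P ≈ -0.148560 + 0.0176616 = -0.1308984
= -13.08984%.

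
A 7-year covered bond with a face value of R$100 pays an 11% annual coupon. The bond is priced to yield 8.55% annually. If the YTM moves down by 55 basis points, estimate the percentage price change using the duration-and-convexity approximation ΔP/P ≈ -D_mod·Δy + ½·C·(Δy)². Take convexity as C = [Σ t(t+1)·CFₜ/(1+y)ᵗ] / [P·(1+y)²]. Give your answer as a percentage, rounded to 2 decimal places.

With y = 0.0855:
  t   CF        PV=CF/(1+0.0855)^t    t·PV        t(t+1)·PV
  1        11.00        10.1336        10.1336          20.2672
  2        11.00         9.3354        18.6708          56.0124
  3        11.00         8.6001        25.8003         103.2011
  4        11.00         7.9227        31.6908         158.4541
  5        11.00         7.2987        36.4933         218.9600
  6        11.00         6.7238        40.3427         282.3989
  7       111.00        62.5049       437.5344       3,500.2754
  Σ                    112.5191       600.6659       4,339.5690
P = 112.5191; D_Mac = 5.33834 yrs; D_mod = 4.91787 yrs; C = 32.73109.
Duration effect: -4.91787 × (-0.0055) = +0.027048
Convexity effect: 0.5 × 32.73109 × (-0.0055)² = +0.0004951
ΔP/P ≈ +0.027048 + 0.0004951 = +0.027543 = +2.7543%.

+2.75%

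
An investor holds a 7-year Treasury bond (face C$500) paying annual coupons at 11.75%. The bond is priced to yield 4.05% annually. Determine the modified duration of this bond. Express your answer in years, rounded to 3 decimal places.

5.265 years

Periodic yield y = 0.0405. First find Macaulay duration:
  t   CF        PV=CF/(1+0.0405)^t    t·PV
  1        58.75        56.4632        56.4632
  2        58.75        54.2655       108.5310
  3        58.75        52.1533       156.4598
  4        58.75        50.1233       200.4931
  5        58.75        48.1723       240.8615
  6        58.75        46.2973       277.7836
  7       558.75       423.1779     2,962.2451
  Σ                    730.6527     4,002.8374
P = 730.6527; Macaulay duration = 4,002.8374 / 730.6527 = 5.47844 years.
Modified duration = D_Mac / (1 + y) = 5.47844 / 1.0405 = 5.26520 years.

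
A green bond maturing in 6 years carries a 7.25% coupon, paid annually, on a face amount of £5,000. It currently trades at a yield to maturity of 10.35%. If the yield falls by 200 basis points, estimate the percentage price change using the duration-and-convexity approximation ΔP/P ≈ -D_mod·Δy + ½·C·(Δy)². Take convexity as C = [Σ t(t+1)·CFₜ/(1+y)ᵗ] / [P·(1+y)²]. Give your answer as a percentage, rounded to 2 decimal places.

With y = 0.1035:
  t   CF        PV=CF/(1+0.1035)^t    t·PV        t(t+1)·PV
  1       362.50       328.5002       328.5002         657.0005
  2       362.50       297.6894       595.3788       1,786.1363
  3       362.50       269.7684       809.3051       3,237.2202
  4       362.50       244.4661       977.8644       4,889.3222
  5       362.50       221.5370     1,107.6851       6,646.1108
  6     5,362.50     2,969.8416    17,819.0493     124,733.3454
  Σ                  4,331.8026    21,637.7830     141,949.1354
P = 4,331.8026; D_Mac = 4.99510 yrs; D_mod = 4.52660 yrs; C = 26.91035.
Duration effect: -4.52660 × (-0.02) = +0.090532
Convexity effect: 0.5 × 26.91035 × (-0.02)² = +0.0053821
ΔP/P ≈ +0.090532 + 0.0053821 = +0.095914 = +9.5914%.

+9.59%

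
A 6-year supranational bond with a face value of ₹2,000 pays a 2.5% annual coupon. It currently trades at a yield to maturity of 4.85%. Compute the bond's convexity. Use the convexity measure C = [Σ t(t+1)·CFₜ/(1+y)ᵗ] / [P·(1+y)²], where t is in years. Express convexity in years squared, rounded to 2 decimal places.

34.99

With y = 0.0485:
  t   CF        PV=CF/(1+0.0485)^t    t·PV        t(t+1)·PV
  1        50.00        47.6872        47.6872          95.3743
  2        50.00        45.4813        90.9627         272.8880
  3        50.00        43.3775       130.1326         520.5302
  4        50.00        41.3710       165.4841         827.4205
  5        50.00        39.4573       197.2867       1,183.7203
  6     2,050.00     1,542.9194     9,257.5167      64,802.6167
  Σ                  1,760.2938     9,889.0699      67,702.5499
P = 1,760.2938.
Convexity = Σ t(t+1)·PV / [P·(1+y)²] = 67,702.5499 / (1,760.2938 × 1.099352) = 34.98509.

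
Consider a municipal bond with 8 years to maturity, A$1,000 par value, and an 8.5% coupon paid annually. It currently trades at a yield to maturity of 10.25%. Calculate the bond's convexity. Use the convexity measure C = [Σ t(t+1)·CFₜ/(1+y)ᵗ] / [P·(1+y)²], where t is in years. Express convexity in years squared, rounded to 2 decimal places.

With y = 0.1025:
  t   CF        PV=CF/(1+0.1025)^t    t·PV        t(t+1)·PV
  1        85.00        77.0975        77.0975         154.1950
  2        85.00        69.9297       139.8594         419.5783
  3        85.00        63.4283       190.2849         761.1397
  4        85.00        57.5313       230.1254       1,150.6269
  5        85.00        52.1826       260.9131       1,565.4788
  6        85.00        47.3312       283.9871       1,987.9096
  7        85.00        42.9308       300.5154       2,404.1235
  8     1,085.00       497.0510     3,976.4080      35,787.6721
  Σ                    907.4825     5,459.1909      44,230.7238
P = 907.4825.
Convexity = Σ t(t+1)·PV / [P·(1+y)²] = 44,230.7238 / (907.4825 × 1.215506) = 40.09854.

40.10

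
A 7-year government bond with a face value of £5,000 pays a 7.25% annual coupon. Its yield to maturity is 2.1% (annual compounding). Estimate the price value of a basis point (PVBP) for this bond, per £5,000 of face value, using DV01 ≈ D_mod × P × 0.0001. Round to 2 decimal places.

£3.86

Periodic yield y = 0.021.
  t   CF        PV=CF/(1+0.021)^t    t·PV
  1       362.50       355.0441       355.0441
  2       362.50       347.7415       695.4830
  3       362.50       340.5891     1,021.7674
  4       362.50       333.5839     1,334.3355
  5       362.50       326.7227     1,633.6135
  6       362.50       320.0026     1,920.0158
  7     5,362.50     4,636.4663    32,455.2643
  Σ                  6,660.1502    39,415.5236
P = 6,660.1502; D_Mac = 5.91811 yrs; D_mod = 5.79639 yrs.
DV01 ≈ 5.79639 × 6,660.1502 × 0.0001 = 3.860482.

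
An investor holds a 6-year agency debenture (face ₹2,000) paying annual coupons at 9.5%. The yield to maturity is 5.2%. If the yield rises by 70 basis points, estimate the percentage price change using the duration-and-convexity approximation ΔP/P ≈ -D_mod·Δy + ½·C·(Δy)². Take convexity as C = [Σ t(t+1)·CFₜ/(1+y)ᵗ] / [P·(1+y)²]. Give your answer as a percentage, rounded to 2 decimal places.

-3.23%

With y = 0.052:
  t   CF        PV=CF/(1+0.052)^t    t·PV        t(t+1)·PV
  1       190.00       180.6084       180.6084         361.2167
  2       190.00       171.6810       343.3619       1,030.0857
  3       190.00       163.1948       489.5845       1,958.3379
  4       190.00       155.1282       620.5126       3,102.5632
  5       190.00       147.4602       737.3011       4,423.8068
  6     2,190.00     1,615.6589     9,693.9534      67,857.6736
  Σ                  2,433.7314    12,065.3219      78,733.6840
P = 2,433.7314; D_Mac = 4.95754 yrs; D_mod = 4.71249 yrs; C = 29.23186.
Duration effect: -4.71249 × (+0.007) = -0.032987
Convexity effect: 0.5 × 29.23186 × (0.007)² = +0.0007162
ΔP/P ≈ -0.032987 + 0.0007162 = -0.032271 = -3.2271%.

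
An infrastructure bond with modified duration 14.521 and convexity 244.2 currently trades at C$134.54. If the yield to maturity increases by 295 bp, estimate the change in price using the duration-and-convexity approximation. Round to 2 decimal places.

Duration effect: -D_mod·Δy = -14.521 × (+0.0295) = -0.4283695
Convexity effect: ½·C·(Δy)² = 0.5 × 244.2 × (0.0295)² = +0.106257525
ΔP/P ≈ -0.4283695 + 0.106257525 = -0.322111975
ΔP ≈ 134.54 × (-0.322111975) = -43.3369451165.

-C$43.34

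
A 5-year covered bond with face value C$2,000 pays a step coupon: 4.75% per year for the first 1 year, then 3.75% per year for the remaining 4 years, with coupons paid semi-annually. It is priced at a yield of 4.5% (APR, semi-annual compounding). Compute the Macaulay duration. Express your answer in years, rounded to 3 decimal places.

4.559 years

Periodic yield y = 0.0225. Discount each cash flow and weight by its period:
  t   CF        PV=CF/(1+0.0225)^t    t·PV
  1        47.50        46.4548        46.4548
  2        47.50        45.4325        90.8651
  3        37.50        35.0785       105.2356
  4        37.50        34.3066       137.2265
  5        37.50        33.5517       167.7586
  6        37.50        32.8134       196.8805
  7        37.50        32.0914       224.6395
  8        37.50        31.3852       251.0815
  9        37.50        30.6946       276.2510
  10    2,037.50     1,631.0394    16,310.3939
  Σ                  1,952.8481    17,806.7869
Price P = Σ PV = 1,952.8481.
Macaulay duration = Σ(t·PV) / P = 17,806.7869 / 1,952.8481 = 9.11837 half-year periods.
In years: 9.11837 / 2 = 4.55918 years.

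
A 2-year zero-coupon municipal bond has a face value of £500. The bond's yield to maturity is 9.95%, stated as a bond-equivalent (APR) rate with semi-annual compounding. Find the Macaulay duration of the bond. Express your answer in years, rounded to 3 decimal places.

2.000 years

A zero-coupon bond has a single cash flow at maturity, so its Macaulay duration equals its maturity: 2 years.
(Equivalently: 4 semi-annual periods ÷ 2 = 2 years.)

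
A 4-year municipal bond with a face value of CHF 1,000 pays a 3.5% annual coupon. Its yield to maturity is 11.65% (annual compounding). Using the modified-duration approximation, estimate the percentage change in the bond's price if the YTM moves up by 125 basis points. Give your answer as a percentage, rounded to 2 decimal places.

-4.22%

Periodic yield y = 0.1165. Modified duration first:
  t   CF        PV=CF/(1+0.1165)^t    t·PV
  1        35.00        31.3480        31.3480
  2        35.00        28.0770        56.1540
  3        35.00        25.1473        75.4420
  4     1,035.00       666.0479     2,664.1915
  Σ                    750.6201     2,827.1354
P = 750.6201; D_Mac = 3.76640 yrs; D_mod = 3.76640/(1+0.1165) = 3.37340 yrs.
ΔP/P ≈ -D_mod · Δy = -3.37340 × (+0.0125) = -0.042167 = -4.2167%.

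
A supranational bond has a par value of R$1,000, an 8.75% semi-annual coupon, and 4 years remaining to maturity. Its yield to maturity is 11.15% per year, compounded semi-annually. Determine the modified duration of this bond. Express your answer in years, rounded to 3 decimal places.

3.253 years

Periodic yield y = 0.05575. First find Macaulay duration:
  t   CF        PV=CF/(1+0.05575)^t    t·PV
  1        43.75        41.4397        41.4397
  2        43.75        39.2515        78.5029
  3        43.75        37.1788       111.5363
  4        43.75        35.2155       140.8619
  5        43.75        33.3559       166.7795
  6        43.75        31.5945       189.5670
  7        43.75        29.9261       209.4828
  8     1,043.75       676.2508     5,410.0061
  Σ                    924.2127     6,348.1763
P = 924.2127; Macaulay duration = 6,348.1763 / 924.2127 = 6.86874 half-year periods = 3.43437 years.
Modified duration = D_Mac / (1 + y) = 3.43437 / 1.05575 = 3.25301 years.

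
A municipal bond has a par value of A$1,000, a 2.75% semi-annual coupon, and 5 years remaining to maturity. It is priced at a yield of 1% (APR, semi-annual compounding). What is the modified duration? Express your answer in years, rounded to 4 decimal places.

Periodic yield y = 0.005. First find Macaulay duration:
  t   CF        PV=CF/(1+0.005)^t    t·PV
  1        13.75        13.6816        13.6816
  2        13.75        13.6135        27.2270
  3        13.75        13.5458        40.6374
  4        13.75        13.4784        53.9136
  5        13.75        13.4113        67.0567
  6        13.75        13.3446        80.0677
  7        13.75        13.2782        92.9476
  8        13.75        13.2122       105.6974
  9        13.75        13.1464       118.3180
  10    1,013.75       964.4290     9,644.2897
  Σ                  1,085.1411    10,243.8368
P = 1,085.1411; Macaulay duration = 10,243.8368 / 1,085.1411 = 9.44010 half-year periods = 4.72005 years.
Modified duration = D_Mac / (1 + y) = 4.72005 / 1.005 = 4.69657 years.

4.6966 years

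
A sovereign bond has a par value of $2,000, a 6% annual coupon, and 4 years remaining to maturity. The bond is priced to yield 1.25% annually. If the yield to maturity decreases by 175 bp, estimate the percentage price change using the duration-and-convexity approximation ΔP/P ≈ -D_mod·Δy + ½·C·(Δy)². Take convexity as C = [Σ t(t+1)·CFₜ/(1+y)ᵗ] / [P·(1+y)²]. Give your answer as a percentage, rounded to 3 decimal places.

With y = 0.0125:
  t   CF        PV=CF/(1+0.0125)^t    t·PV        t(t+1)·PV
  1       120.00       118.5185       118.5185         237.0370
  2       120.00       117.0553       234.1107         702.3320
  3       120.00       115.6102       346.8306       1,387.3224
  4     2,120.00     2,017.2315     8,068.9259      40,344.6293
  Σ                  2,368.4155     8,768.3856      42,671.3207
P = 2,368.4155; D_Mac = 3.70222 yrs; D_mod = 3.65651 yrs; C = 17.57471.
Duration effect: -3.65651 × (-0.0175) = +0.063989
Convexity effect: 0.5 × 17.57471 × (-0.0175)² = +0.0026911
ΔP/P ≈ +0.063989 + 0.0026911 = +0.066680 = +6.6680%.

+6.668%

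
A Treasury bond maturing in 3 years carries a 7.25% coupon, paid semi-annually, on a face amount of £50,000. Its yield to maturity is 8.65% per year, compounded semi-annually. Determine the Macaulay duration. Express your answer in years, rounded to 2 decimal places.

Periodic yield y = 0.04325. Discount each cash flow and weight by its period:
  t   CF        PV=CF/(1+0.04325)^t    t·PV
  1     1,812.50     1,737.3592     1,737.3592
  2     1,812.50     1,665.3335     3,330.6671
  3     1,812.50     1,596.2938     4,788.8815
  4     1,812.50     1,530.1163     6,120.4652
  5     1,812.50     1,466.6823     7,333.4115
  6    51,812.50    40,188.7212   241,132.3274
  Σ                 48,184.5064   264,443.1118
Price P = Σ PV = 48,184.5064.
Macaulay duration = Σ(t·PV) / P = 264,443.1118 / 48,184.5064 = 5.48814 half-year periods.
In years: 5.48814 / 2 = 2.74407 years.

2.74 years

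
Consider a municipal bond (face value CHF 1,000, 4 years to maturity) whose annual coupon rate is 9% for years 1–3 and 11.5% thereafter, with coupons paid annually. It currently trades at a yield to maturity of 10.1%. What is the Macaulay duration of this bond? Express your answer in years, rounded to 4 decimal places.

3.5305 years

Periodic yield y = 0.101. Discount each cash flow and weight by its year:
  t   CF        PV=CF/(1+0.101)^t    t·PV
  1        90.00        81.7439        81.7439
  2        90.00        74.2451       148.4902
  3        90.00        67.4343       202.3028
  4     1,115.00       758.7970     3,035.1879
  Σ                    982.2202     3,467.7248
Price P = Σ PV = 982.2202.
Macaulay duration = Σ(t·PV) / P = 3,467.7248 / 982.2202 = 3.53050 years.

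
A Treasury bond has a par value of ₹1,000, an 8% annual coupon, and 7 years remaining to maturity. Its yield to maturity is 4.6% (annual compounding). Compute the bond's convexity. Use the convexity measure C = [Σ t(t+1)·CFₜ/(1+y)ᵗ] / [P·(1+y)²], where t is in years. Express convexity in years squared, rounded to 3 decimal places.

With y = 0.046:
  t   CF        PV=CF/(1+0.046)^t    t·PV        t(t+1)·PV
  1        80.00        76.4818        76.4818         152.9637
  2        80.00        73.1184       146.2368         438.7103
  3        80.00        69.9029       209.7086         838.8343
  4        80.00        66.8287       267.3149       1,336.5747
  5        80.00        63.8898       319.4490       1,916.6942
  6        80.00        61.0801       366.4807       2,565.3650
  7     1,080.00       788.3189     5,518.2326      44,145.8609
  Σ                  1,199.6207     6,903.9045      51,395.0031
P = 1,199.6207.
Convexity = Σ t(t+1)·PV / [P·(1+y)²] = 51,395.0031 / (1,199.6207 × 1.094116) = 39.15738.

39.157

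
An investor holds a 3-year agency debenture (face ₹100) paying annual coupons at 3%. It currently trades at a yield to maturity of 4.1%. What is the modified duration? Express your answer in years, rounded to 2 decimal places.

2.80 years

Periodic yield y = 0.041. First find Macaulay duration:
  t   CF        PV=CF/(1+0.041)^t    t·PV
  1         3.00         2.8818         2.8818
  2         3.00         2.7683         5.5367
  3       103.00        91.3030       273.9090
  Σ                     96.9532       282.3275
P = 96.9532; Macaulay duration = 282.3275 / 96.9532 = 2.91200 years.
Modified duration = D_Mac / (1 + y) = 2.91200 / 1.041 = 2.79731 years.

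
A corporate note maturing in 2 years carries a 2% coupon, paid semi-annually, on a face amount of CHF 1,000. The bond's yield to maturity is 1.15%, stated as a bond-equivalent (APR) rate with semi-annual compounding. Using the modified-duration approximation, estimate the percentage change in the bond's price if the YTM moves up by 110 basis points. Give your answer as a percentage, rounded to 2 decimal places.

-2.16%

Periodic yield y = 0.00575. Modified duration first:
  t   CF        PV=CF/(1+0.00575)^t    t·PV
  1        10.00         9.9428         9.9428
  2        10.00         9.8860        19.7720
  3        10.00         9.8295        29.4884
  4     1,010.00       987.1001     3,948.4005
  Σ                  1,016.7584     4,007.6037
P = 1,016.7584; D_Mac = 3.94155 half-year periods = 1.97077 yrs; D_mod = 1.97077/(1+0.00575) = 1.95951 yrs.
ΔP/P ≈ -D_mod · Δy = -1.95951 × (+0.011) = -0.021555 = -2.1555%.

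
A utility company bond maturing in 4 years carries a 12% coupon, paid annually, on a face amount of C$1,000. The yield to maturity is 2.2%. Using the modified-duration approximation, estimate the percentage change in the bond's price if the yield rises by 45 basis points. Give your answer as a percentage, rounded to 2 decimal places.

-1.54%

Periodic yield y = 0.022. Modified duration first:
  t   CF        PV=CF/(1+0.022)^t    t·PV
  1       120.00       117.4168       117.4168
  2       120.00       114.8893       229.7785
  3       120.00       112.4161       337.2483
  4     1,120.00     1,026.6312     4,106.5246
  Σ                  1,371.3534     4,790.9683
P = 1,371.3534; D_Mac = 3.49361 yrs; D_mod = 3.49361/(1+0.022) = 3.41840 yrs.
ΔP/P ≈ -D_mod · Δy = -3.41840 × (+0.0045) = -0.015383 = -1.5383%.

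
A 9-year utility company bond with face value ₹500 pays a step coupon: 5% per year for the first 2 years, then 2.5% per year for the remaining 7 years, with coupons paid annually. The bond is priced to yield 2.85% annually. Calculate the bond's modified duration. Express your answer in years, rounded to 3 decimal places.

7.626 years

Periodic yield y = 0.0285. First find Macaulay duration:
  t   CF        PV=CF/(1+0.0285)^t    t·PV
  1        25.00        24.3072        24.3072
  2        25.00        23.6337        47.2674
  3        12.50        11.4894        34.4682
  4        12.50        11.1710        44.6841
  5        12.50        10.8615        54.3073
  6        12.50        10.5605        63.3630
  7        12.50        10.2679        71.8750
  8        12.50         9.9833        79.8667
  9       512.50       397.9745     3,581.7702
  Σ                    510.2490     4,001.9090
P = 510.2490; Macaulay duration = 4,001.9090 / 510.2490 = 7.84305 years.
Modified duration = D_Mac / (1 + y) = 7.84305 / 1.0285 = 7.62572 years.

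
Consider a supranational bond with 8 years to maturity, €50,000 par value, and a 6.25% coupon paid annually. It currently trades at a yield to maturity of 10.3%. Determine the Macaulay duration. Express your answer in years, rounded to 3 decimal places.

Periodic yield y = 0.103. Discount each cash flow and weight by its year:
  t   CF        PV=CF/(1+0.103)^t    t·PV
  1     3,125.00     2,833.1822     2,833.1822
  2     3,125.00     2,568.6149     5,137.2298
  3     3,125.00     2,328.7533     6,986.2599
  4     3,125.00     2,111.2904     8,445.1616
  5     3,125.00     1,914.1345     9,570.6727
  6     3,125.00     1,735.3894    10,412.3366
  7     3,125.00     1,573.3358    11,013.3508
  8    53,125.00    24,249.0564   193,992.4512
  Σ                 39,313.7570   248,390.6448
Price P = Σ PV = 39,313.7570.
Macaulay duration = Σ(t·PV) / P = 248,390.6448 / 39,313.7570 = 6.31816 years.

6.318 years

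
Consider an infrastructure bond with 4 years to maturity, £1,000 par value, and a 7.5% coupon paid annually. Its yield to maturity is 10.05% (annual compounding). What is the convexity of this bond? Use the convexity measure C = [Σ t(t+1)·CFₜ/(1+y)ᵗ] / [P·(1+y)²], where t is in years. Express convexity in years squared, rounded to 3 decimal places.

14.229

With y = 0.1005:
  t   CF        PV=CF/(1+0.1005)^t    t·PV        t(t+1)·PV
  1        75.00        68.1508        68.1508         136.3017
  2        75.00        61.9272       123.8543         371.5630
  3        75.00        56.2718       168.8155         675.2621
  4     1,075.00       732.9060     2,931.6240      14,658.1200
  Σ                    919.2558     3,292.4447      15,841.2467
P = 919.2558.
Convexity = Σ t(t+1)·PV / [P·(1+y)²] = 15,841.2467 / (919.2558 × 1.211100) = 14.22895.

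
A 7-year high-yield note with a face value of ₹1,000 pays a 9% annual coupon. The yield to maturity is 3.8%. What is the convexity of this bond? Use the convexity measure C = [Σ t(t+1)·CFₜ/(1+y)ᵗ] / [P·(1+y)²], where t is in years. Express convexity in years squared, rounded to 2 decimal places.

39.17

With y = 0.038:
  t   CF        PV=CF/(1+0.038)^t    t·PV        t(t+1)·PV
  1        90.00        86.7052        86.7052         173.4104
  2        90.00        83.5310       167.0620         501.1861
  3        90.00        80.4730       241.4191         965.6766
  4        90.00        77.5270       310.1081       1,550.5404
  5        90.00        74.6888       373.4442       2,240.6653
  6        90.00        71.9546       431.7274       3,022.0920
  7     1,090.00       839.5470     5,876.8291      47,014.6330
  Σ                  1,314.4267     7,487.2953      55,468.2039
P = 1,314.4267.
Convexity = Σ t(t+1)·PV / [P·(1+y)²] = 55,468.2039 / (1,314.4267 × 1.077444) = 39.16634.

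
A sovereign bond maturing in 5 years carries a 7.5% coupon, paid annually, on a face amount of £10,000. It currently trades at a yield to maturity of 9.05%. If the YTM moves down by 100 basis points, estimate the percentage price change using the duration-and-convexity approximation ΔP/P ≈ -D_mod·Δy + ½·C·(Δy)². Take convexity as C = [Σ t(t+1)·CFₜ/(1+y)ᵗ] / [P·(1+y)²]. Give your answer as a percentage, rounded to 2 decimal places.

With y = 0.0905:
  t   CF        PV=CF/(1+0.0905)^t    t·PV        t(t+1)·PV
  1       750.00       687.7579       687.7579       1,375.5158
  2       750.00       630.6813     1,261.3625       3,784.0875
  3       750.00       578.3414     1,735.0241       6,940.0963
  4       750.00       530.3451     2,121.3805      10,606.9026
  5    10,750.00     6,970.7597    34,853.7987     209,122.7924
  Σ                  9,397.8854    40,659.3238     231,829.3947
P = 9,397.8854; D_Mac = 4.32643 yrs; D_mod = 3.96738 yrs; C = 20.74374.
Duration effect: -3.96738 × (-0.01) = +0.039674
Convexity effect: 0.5 × 20.74374 × (-0.01)² = +0.0010372
ΔP/P ≈ +0.039674 + 0.0010372 = +0.040711 = +4.0711%.

+4.07%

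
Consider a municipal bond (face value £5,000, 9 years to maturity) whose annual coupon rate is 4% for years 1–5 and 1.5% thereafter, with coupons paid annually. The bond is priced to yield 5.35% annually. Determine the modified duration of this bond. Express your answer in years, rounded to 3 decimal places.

7.285 years

Periodic yield y = 0.0535. First find Macaulay duration:
  t   CF        PV=CF/(1+0.0535)^t    t·PV
  1       200.00       189.8434       189.8434
  2       200.00       180.2025       360.4051
  3       200.00       171.0513       513.1539
  4       200.00       162.3648       649.4591
  5       200.00       154.1194       770.5970
  6        75.00        54.8598       329.1587
  7        75.00        52.0738       364.5168
  8        75.00        49.4294       395.4348
  9     5,075.00     3,174.8644    28,573.7800
  Σ                  4,188.8088    32,146.3487
P = 4,188.8088; Macaulay duration = 32,146.3487 / 4,188.8088 = 7.67434 years.
Modified duration = D_Mac / (1 + y) = 7.67434 / 1.0535 = 7.28461 years.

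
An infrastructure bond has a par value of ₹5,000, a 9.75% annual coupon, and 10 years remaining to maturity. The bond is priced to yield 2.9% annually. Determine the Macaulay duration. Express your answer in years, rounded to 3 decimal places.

Periodic yield y = 0.029. Discount each cash flow and weight by its year:
  t   CF        PV=CF/(1+0.029)^t    t·PV
  1       487.50       473.7609       473.7609
  2       487.50       460.4091       920.8181
  3       487.50       447.4335     1,342.3005
  4       487.50       434.8236     1,739.2945
  5       487.50       422.5691     2,112.8455
  6       487.50       410.6600     2,463.9598
  7       487.50       399.0865     2,793.6052
  8       487.50       387.8391     3,102.7130
  9       487.50       376.9088     3,392.1790
  10    5,487.50     4,123.0707    41,230.7074
  Σ                  7,936.5613    59,572.1840
Price P = Σ PV = 7,936.5613.
Macaulay duration = Σ(t·PV) / P = 59,572.1840 / 7,936.5613 = 7.50604 years.

7.506 years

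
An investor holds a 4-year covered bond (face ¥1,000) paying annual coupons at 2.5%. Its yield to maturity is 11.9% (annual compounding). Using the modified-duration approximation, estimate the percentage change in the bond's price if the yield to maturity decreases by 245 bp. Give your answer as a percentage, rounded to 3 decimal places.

Periodic yield y = 0.119. Modified duration first:
  t   CF        PV=CF/(1+0.119)^t    t·PV
  1        25.00        22.3414        22.3414
  2        25.00        19.9655        39.9310
  3        25.00        17.8423        53.5268
  4     1,025.00       653.7377     2,614.9507
  Σ                    713.8868     2,730.7498
P = 713.8868; D_Mac = 3.82519 yrs; D_mod = 3.82519/(1+0.119) = 3.41840 yrs.
ΔP/P ≈ -D_mod · Δy = -3.41840 × (-0.0245) = +0.083751 = +8.3751%.

+8.375%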